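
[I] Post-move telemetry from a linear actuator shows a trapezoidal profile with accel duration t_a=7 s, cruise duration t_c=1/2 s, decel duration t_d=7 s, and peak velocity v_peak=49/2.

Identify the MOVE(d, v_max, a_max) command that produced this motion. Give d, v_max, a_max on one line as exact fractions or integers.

a_max = (49/2)/7 = 7/2
d_a = ½·49/2·7 = 343/4; d_c = 49/2·1/2 = 49/4
d = 2·343/4 + 49/4 = 735/4
t_c = 1/2 > 0 → v_max = v_peak = 49/2

d=735/4 v_max=49/2 a_max=7/2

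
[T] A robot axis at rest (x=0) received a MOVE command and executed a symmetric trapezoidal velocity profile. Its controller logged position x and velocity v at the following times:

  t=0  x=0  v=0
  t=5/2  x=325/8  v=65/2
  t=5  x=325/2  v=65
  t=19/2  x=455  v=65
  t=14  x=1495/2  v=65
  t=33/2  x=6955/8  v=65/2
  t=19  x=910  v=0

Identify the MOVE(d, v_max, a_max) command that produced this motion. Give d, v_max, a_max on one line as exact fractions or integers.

d=910 v_max=65 a_max=13

final state: t=19, x=910, v=0 → d = 910
a_max = (65/2−0)/(5/2−0) = 13
max v = 65 over t∈[5,14] → v_max = 65
check: 65·(5+9) = 910 ✓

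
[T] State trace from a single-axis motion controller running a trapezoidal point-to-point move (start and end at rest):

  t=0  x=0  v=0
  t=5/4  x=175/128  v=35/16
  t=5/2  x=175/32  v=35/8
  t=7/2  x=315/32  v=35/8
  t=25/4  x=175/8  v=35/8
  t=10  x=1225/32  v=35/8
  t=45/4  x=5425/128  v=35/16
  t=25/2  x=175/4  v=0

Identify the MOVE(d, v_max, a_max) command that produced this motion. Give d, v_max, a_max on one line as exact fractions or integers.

d=175/4 v_max=35/8 a_max=7/4

final state: t=25/2, x=175/4, v=0 → d = 175/4
a_max = (35/16−0)/(5/4−0) = 7/4
max v = 35/8 over t∈[5/2,10] → v_max = 35/8
check: 35/8·(5/2+15/2) = 175/4 ✓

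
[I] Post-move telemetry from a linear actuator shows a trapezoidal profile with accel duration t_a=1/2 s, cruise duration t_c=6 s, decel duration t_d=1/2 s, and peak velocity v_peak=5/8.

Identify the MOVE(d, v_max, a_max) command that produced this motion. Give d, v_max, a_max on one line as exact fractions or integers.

d=65/16 v_max=5/8 a_max=5/4

a_max = (5/8)/(1/2) = 5/4
d_a = ½·5/8·1/2 = 5/32; d_c = 5/8·6 = 15/4
d = 2·5/32 + 15/4 = 65/16
t_c = 6 > 0 → v_max = v_peak = 5/8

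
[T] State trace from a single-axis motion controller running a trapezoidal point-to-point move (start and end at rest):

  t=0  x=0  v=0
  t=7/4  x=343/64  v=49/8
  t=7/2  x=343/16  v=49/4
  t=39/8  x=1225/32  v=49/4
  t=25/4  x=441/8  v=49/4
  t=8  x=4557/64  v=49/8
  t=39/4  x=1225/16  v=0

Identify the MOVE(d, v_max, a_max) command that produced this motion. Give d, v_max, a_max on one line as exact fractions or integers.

d=1225/16 v_max=49/4 a_max=7/2

final state: t=39/4, x=1225/16, v=0 → d = 1225/16
a_max = (49/8−0)/(7/4−0) = 7/2
max v = 49/4 over t∈[7/2,25/4] → v_max = 49/4
check: 49/4·(7/2+11/4) = 1225/16 ✓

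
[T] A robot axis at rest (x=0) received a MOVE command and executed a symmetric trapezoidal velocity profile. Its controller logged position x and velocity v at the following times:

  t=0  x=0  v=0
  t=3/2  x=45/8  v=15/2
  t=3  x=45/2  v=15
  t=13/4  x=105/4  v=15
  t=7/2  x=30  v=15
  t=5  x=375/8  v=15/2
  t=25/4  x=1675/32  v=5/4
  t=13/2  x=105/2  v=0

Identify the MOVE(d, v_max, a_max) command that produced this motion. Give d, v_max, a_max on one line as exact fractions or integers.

d=105/2 v_max=15 a_max=5

final state: t=13/2, x=105/2, v=0 → d = 105/2
a_max = (15/2−0)/(3/2−0) = 5
max v = 15 over t∈[3,7/2] → v_max = 15
check: 15·(3+1/2) = 105/2 ✓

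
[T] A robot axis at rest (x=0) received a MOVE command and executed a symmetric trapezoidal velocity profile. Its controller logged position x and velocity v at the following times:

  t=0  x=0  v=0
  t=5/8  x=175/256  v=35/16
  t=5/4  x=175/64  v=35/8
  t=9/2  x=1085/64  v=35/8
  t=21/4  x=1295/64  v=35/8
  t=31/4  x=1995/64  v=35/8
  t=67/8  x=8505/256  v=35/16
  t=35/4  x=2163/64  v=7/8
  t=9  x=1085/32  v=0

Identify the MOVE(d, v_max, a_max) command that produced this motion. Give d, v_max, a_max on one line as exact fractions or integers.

d=1085/32 v_max=35/8 a_max=7/2

final state: t=9, x=1085/32, v=0 → d = 1085/32
a_max = (35/16−0)/(5/8−0) = 7/2
max v = 35/8 over t∈[5/4,31/4] → v_max = 35/8
check: 35/8·(5/4+13/2) = 1085/32 ✓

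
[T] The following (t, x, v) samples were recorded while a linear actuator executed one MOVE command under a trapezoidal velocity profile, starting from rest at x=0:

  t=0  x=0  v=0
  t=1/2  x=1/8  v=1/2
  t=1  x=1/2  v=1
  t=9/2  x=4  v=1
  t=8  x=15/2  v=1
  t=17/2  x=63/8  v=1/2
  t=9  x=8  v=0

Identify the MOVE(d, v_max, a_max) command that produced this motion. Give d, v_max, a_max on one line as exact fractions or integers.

d=8 v_max=1 a_max=1

final state: t=9, x=8, v=0 → d = 8
a_max = (1/2−0)/(1/2−0) = 1
max v = 1 over t∈[1,8] → v_max = 1
check: 1·(1+7) = 8 ✓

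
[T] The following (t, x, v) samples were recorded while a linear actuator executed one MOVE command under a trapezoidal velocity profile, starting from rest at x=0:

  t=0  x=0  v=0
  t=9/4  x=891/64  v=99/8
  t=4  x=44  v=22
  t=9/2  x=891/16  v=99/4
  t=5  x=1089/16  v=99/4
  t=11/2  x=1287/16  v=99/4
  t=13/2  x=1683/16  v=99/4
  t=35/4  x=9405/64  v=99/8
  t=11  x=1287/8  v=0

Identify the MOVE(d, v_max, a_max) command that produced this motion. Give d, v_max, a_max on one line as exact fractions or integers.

d=1287/8 v_max=99/4 a_max=11/2

final state: t=11, x=1287/8, v=0 → d = 1287/8
a_max = (99/8−0)/(9/4−0) = 11/2
max v = 99/4 over t∈[9/2,13/2] → v_max = 99/4
check: 99/4·(9/2+2) = 1287/8 ✓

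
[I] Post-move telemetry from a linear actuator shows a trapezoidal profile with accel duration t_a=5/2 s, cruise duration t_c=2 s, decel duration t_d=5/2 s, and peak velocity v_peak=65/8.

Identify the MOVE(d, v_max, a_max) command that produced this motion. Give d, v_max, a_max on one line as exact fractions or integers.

d=585/16 v_max=65/8 a_max=13/4

a_max = (65/8)/(5/2) = 13/4
d_a = ½·65/8·5/2 = 325/32; d_c = 65/8·2 = 65/4
d = 2·325/32 + 65/4 = 585/16
t_c = 2 > 0 → v_max = v_peak = 65/8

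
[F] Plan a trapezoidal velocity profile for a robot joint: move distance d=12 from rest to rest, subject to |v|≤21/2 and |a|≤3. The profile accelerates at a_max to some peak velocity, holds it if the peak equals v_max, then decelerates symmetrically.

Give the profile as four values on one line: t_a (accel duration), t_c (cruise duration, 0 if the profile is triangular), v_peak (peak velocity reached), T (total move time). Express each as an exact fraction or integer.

t_a=2 t_c=0 v_peak=6 T=4

vₘ²/aₘ = (21/2)²/3 = 147/4
12 < 147/4 so t_c = 0
v_peak = √(12·3) = √36 = 6
t_a = 6/3 = 2; t_c = 0
T = 2·2 = 4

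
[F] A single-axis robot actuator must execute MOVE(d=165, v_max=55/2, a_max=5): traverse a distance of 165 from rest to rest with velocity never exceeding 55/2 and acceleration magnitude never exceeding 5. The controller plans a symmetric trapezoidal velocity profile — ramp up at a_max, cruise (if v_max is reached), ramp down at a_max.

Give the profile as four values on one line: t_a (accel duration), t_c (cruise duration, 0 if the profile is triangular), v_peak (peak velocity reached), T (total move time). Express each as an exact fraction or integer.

t_a=11/2 t_c=1/2 v_peak=55/2 T=23/2

v_max²/a_max = (55/2)²/5 = 605/4
165 ≥ 605/4 so v_max reached
t_a = (55/2)/5 = 11/2; v_peak = 55/2
d_cruise = 165 − 605/4 = 55/4; t_c = (55/4)/(55/2) = 1/2
T = 2·11/2 + 1/2 = 23/2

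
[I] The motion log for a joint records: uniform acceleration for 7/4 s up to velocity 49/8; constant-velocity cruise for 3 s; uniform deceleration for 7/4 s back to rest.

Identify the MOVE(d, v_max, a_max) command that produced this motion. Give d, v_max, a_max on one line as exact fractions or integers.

a_max = (49/8)/(7/4) = 7/2
d_a = ½·49/8·7/4 = 343/64; d_c = 49/8·3 = 147/8
d = 2·343/64 + 147/8 = 931/32
t_c = 3 > 0 so v_max = 49/8

d=931/32 v_max=49/8 a_max=7/2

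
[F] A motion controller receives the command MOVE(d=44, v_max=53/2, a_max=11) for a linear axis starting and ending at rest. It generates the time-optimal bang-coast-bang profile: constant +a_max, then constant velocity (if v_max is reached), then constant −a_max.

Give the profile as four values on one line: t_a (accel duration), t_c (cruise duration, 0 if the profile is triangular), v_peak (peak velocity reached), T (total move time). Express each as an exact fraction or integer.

t_a=2 t_c=0 v_peak=22 T=4

vₘ²/aₘ = (53/2)²/11 = 2809/44
44 < 2809/44 so t_c = 0
v_peak = √(44·11) = √484 = 22
t_a = 22/11 = 2; t_c = 0
T = 2·2 = 4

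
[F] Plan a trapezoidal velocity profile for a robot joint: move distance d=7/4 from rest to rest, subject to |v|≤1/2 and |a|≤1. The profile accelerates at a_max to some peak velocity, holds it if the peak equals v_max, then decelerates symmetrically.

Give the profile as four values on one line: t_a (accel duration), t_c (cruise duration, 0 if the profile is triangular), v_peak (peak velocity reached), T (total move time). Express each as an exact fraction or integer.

t_a=1/2 t_c=3 v_peak=1/2 T=4

vₘ²/aₘ = (1/2)²/1 = 1/4
7/4 ≥ 1/4 → trapezoidal
t_a = (1/2)/1 = 1/2; v_peak = 1/2
d_cruise = 7/4 − 1/4 = 3/2; t_c = (3/2)/(1/2) = 3
T = 2·1/2 + 3 = 4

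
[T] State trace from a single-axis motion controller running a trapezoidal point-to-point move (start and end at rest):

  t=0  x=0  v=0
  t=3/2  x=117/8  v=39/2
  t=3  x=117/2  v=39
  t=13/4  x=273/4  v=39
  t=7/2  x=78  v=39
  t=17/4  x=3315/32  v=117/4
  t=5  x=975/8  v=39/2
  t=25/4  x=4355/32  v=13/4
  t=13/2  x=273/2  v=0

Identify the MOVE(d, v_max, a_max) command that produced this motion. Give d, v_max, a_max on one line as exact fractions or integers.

d=273/2 v_max=39 a_max=13

final state: t=13/2, x=273/2, v=0 → d = 273/2
a_max = (39/2−0)/(3/2−0) = 13
max v = 39 over t∈[3,7/2] → v_max = 39
check: 39·(3+1/2) = 273/2 ✓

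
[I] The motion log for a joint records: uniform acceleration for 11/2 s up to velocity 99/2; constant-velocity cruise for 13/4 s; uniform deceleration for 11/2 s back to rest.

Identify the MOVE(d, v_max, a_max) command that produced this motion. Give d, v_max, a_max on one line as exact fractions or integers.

d=3465/8 v_max=99/2 a_max=9

a_max = (99/2)/(11/2) = 9
d_a = ½·99/2·11/2 = 1089/8; d_c = 99/2·13/4 = 1287/8
d = 2·1089/8 + 1287/8 = 3465/8
t_c = 13/4 > 0 → v_max = v_peak = 99/2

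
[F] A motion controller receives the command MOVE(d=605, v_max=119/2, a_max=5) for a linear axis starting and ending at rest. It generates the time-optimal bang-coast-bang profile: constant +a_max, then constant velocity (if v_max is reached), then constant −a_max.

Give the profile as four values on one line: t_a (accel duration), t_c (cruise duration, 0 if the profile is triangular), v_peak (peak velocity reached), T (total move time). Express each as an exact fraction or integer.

vₘ²/aₘ = (119/2)²/5 = 14161/20
605 < 14161/20 so t_c = 0
v_peak = √(605·5) = √3025 = 55
t_a = 55/5 = 11; t_c = 0
T = 2·11 = 22

t_a=11 t_c=0 v_peak=55 T=22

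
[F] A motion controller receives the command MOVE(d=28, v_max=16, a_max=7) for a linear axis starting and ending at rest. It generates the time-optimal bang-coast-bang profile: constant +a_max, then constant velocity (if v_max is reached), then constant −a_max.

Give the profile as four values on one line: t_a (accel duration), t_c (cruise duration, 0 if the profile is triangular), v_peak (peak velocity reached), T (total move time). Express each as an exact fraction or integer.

vₘ²/aₘ = 16²/7 = 256/7
28 < 256/7 ⇒ no cruise
v_peak = √(28·7) = √196 = 14
t_a = 14/7 = 2; t_c = 0
T = 2·2 = 4

t_a=2 t_c=0 v_peak=14 T=4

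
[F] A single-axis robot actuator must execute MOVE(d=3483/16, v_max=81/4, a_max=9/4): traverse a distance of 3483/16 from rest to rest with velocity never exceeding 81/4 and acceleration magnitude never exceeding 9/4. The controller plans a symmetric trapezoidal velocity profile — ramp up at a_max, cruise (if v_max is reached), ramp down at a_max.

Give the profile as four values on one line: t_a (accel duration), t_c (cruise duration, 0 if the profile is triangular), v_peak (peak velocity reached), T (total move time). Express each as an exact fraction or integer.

vₘ²/aₘ = (81/4)²/(9/4) = 729/4
3483/16 ≥ 729/4 → trapezoidal
t_a = (81/4)/(9/4) = 9; v_peak = 81/4
d_cruise = 3483/16 − 729/4 = 567/16; t_c = (567/16)/(81/4) = 7/4
T = 2·9 + 7/4 = 79/4

t_a=9 t_c=7/4 v_peak=81/4 T=79/4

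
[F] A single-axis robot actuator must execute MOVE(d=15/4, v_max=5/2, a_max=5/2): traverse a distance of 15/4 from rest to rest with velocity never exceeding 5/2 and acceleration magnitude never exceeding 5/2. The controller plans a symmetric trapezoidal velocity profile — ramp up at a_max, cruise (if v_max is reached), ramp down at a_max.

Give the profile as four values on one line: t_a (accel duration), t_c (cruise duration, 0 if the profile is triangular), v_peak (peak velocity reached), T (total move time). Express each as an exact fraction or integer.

t_a=1 t_c=1/2 v_peak=5/2 T=5/2

v_max²/a_max = (5/2)²/(5/2) = 5/2
15/4 ≥ 5/2 ⇒ cruise phase
t_a = (5/2)/(5/2) = 1; v_peak = 5/2
d_cruise = 15/4 − 5/2 = 5/4; t_c = (5/4)/(5/2) = 1/2
T = 2·1 + 1/2 = 5/2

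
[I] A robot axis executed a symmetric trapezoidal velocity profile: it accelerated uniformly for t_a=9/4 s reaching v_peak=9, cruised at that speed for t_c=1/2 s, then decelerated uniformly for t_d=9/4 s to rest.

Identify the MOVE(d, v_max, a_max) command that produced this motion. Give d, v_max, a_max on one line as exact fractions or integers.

d=99/4 v_max=9 a_max=4

a_max = 9/(9/4) = 4
d_a = ½·9·9/4 = 81/8; d_c = 9·1/2 = 9/2
d = 2·81/8 + 9/2 = 99/4
t_c = 1/2 > 0 ⇒ limit active, v_max = 9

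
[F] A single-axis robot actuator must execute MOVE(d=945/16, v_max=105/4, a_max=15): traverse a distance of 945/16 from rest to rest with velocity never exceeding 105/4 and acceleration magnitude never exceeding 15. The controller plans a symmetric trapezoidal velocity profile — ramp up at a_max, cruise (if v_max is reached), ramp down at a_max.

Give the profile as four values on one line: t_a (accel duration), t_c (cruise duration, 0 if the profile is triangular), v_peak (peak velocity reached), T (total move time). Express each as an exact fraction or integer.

vₘ²/aₘ = (105/4)²/15 = 735/16
945/16 ≥ 735/16 ⇒ cruise phase
t_a = (105/4)/15 = 7/4; v_peak = 105/4
d_cruise = 945/16 − 735/16 = 105/8; t_c = (105/8)/(105/4) = 1/2
T = 2·7/4 + 1/2 = 4

t_a=7/4 t_c=1/2 v_peak=105/4 T=4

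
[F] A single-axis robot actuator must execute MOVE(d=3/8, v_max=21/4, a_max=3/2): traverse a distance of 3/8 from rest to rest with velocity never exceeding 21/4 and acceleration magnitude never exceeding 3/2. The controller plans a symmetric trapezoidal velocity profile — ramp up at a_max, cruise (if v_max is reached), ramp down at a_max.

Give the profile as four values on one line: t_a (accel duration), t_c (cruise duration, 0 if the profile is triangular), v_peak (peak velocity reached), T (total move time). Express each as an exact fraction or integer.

v_max²/a_max = (21/4)²/(3/2) = 147/8
3/8 < 147/8 ⇒ no cruise
v_peak = √(3/8·3/2) = √(9/16) = 3/4
t_a = (3/4)/(3/2) = 1/2; t_c = 0
T = 2·1/2 = 1

t_a=1/2 t_c=0 v_peak=3/4 T=1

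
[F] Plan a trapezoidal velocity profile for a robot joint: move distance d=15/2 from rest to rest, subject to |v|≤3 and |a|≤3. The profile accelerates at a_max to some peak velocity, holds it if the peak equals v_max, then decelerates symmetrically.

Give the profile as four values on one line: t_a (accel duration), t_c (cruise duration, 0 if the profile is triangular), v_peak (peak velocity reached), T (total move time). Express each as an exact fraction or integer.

t_a=1 t_c=3/2 v_peak=3 T=7/2

vₘ²/aₘ = 3²/3 = 3
15/2 ≥ 3 → trapezoidal
t_a = 3/3 = 1; v_peak = 3
d_cruise = 15/2 − 3 = 9/2; t_c = (9/2)/3 = 3/2
T = 2·1 + 3/2 = 7/2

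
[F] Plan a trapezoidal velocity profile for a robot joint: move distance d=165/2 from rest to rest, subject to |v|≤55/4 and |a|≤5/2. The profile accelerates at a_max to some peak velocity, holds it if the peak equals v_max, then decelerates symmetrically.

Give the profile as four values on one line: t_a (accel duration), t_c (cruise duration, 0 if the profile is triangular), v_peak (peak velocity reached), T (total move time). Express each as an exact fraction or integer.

(v_max)²/a_max = (55/4)²/(5/2) = 605/8
165/2 ≥ 605/8 → trapezoidal
t_a = (55/4)/(5/2) = 11/2; v_peak = 55/4
d_cruise = 165/2 − 605/8 = 55/8; t_c = (55/8)/(55/4) = 1/2
T = 2·11/2 + 1/2 = 23/2

t_a=11/2 t_c=1/2 v_peak=55/4 T=23/2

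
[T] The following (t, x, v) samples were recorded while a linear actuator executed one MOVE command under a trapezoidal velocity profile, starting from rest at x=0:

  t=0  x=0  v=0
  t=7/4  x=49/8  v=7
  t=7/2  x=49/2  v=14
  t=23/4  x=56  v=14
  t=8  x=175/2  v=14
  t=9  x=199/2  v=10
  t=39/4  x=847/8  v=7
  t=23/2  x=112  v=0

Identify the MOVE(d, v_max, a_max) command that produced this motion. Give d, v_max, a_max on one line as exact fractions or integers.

final state: t=23/2, x=112, v=0 → d = 112
a_max = (7−0)/(7/4−0) = 4
max v = 14 over t∈[7/2,8] → v_max = 14
check: 14·(7/2+9/2) = 112 ✓

d=112 v_max=14 a_max=4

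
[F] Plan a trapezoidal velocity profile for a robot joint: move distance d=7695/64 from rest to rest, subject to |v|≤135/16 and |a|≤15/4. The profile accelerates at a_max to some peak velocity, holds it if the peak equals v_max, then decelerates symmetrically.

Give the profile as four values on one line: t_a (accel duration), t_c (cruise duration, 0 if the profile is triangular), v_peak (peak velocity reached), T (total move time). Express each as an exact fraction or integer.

t_a=9/4 t_c=12 v_peak=135/16 T=33/2

(v_max)²/a_max = (135/16)²/(15/4) = 1215/64
7695/64 ≥ 1215/64 ⇒ cruise phase
t_a = (135/16)/(15/4) = 9/4; v_peak = 135/16
d_cruise = 7695/64 − 1215/64 = 405/4; t_c = (405/4)/(135/16) = 12
T = 2·9/4 + 12 = 33/2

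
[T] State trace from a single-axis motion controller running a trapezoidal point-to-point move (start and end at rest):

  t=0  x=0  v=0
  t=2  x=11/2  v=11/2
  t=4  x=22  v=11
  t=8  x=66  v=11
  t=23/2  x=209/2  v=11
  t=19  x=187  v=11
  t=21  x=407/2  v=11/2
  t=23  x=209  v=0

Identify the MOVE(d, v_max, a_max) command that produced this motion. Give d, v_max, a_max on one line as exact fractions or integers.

d=209 v_max=11 a_max=11/4

final state: t=23, x=209, v=0 → d = 209
a_max = (11/2−0)/(2−0) = 11/4
max v = 11 over t∈[4,19] → v_max = 11
check: 11·(4+15) = 209 ✓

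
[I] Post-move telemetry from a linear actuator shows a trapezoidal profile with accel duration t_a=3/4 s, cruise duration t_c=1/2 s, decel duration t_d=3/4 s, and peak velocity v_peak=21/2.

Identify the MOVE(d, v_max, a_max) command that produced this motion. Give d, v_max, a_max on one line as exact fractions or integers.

d=105/8 v_max=21/2 a_max=14

a_max = (21/2)/(3/4) = 14
d_a = ½·21/2·3/4 = 63/16; d_c = 21/2·1/2 = 21/4
d = 2·63/16 + 21/4 = 105/8
t_c = 1/2 > 0 ⇒ limit active, v_max = 21/2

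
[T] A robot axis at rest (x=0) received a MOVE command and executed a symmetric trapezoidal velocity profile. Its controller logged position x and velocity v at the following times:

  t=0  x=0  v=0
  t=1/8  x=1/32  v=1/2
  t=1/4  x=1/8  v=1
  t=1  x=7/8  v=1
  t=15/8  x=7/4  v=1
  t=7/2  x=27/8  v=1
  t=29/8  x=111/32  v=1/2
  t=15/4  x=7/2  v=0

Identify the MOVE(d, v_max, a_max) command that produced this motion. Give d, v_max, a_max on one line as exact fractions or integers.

final state: t=15/4, x=7/2, v=0 → d = 7/2
a_max = (1/2−0)/(1/8−0) = 4
max v = 1 over t∈[1/4,7/2] → v_max = 1
check: 1·(1/4+13/4) = 7/2 ✓

d=7/2 v_max=1 a_max=4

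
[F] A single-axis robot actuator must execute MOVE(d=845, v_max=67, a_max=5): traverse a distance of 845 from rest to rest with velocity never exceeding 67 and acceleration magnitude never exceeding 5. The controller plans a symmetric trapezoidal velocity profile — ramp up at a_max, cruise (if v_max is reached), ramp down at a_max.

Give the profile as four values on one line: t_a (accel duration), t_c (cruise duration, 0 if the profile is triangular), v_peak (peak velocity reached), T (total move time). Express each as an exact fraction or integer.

v_max²/a_max = 67²/5 = 4489/5
845 < 4489/5 → triangular
v_peak = √(845·5) = √4225 = 65
t_a = 65/5 = 13; t_c = 0
T = 2·13 = 26

t_a=13 t_c=0 v_peak=65 T=26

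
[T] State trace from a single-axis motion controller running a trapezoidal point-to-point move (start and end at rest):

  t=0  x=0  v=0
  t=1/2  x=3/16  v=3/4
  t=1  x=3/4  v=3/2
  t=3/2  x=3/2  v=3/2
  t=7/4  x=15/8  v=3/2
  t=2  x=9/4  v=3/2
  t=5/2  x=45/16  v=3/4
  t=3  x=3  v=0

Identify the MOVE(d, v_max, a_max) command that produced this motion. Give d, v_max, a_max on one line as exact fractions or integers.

final state: t=3, x=3, v=0 → d = 3
a_max = (3/4−0)/(1/2−0) = 3/2
max v = 3/2 over t∈[1,2] → v_max = 3/2
check: 3/2·(1+1) = 3 ✓

d=3 v_max=3/2 a_max=3/2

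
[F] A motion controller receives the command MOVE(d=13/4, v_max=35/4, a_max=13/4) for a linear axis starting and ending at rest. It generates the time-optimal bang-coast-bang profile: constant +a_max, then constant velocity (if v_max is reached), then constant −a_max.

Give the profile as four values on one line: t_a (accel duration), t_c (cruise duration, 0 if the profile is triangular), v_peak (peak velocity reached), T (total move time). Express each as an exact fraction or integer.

t_a=1 t_c=0 v_peak=13/4 T=2

v_max²/a_max = (35/4)²/(13/4) = 1225/52
13/4 < 1225/52 ⇒ no cruise
v_peak = √(13/4·13/4) = √(169/16) = 13/4
t_a = (13/4)/(13/4) = 1; t_c = 0
T = 2·1 = 2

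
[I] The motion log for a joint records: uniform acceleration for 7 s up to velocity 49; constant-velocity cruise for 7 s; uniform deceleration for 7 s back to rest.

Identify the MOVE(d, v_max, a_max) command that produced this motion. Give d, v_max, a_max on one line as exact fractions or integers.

d=686 v_max=49 a_max=7

a_max = 49/7 = 7
d_a = ½·49·7 = 343/2; d_c = 49·7 = 343
d = 2·343/2 + 343 = 686
t_c = 7 > 0 so v_max = 49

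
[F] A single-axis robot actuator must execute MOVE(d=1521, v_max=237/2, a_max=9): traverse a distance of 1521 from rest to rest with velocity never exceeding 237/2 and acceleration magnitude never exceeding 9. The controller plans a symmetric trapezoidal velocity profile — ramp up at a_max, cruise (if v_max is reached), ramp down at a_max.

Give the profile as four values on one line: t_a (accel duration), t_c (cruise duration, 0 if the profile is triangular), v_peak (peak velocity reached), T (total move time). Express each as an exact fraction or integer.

vₘ²/aₘ = (237/2)²/9 = 6241/4
1521 < 6241/4 ⇒ no cruise
v_peak = √(1521·9) = √13689 = 117
t_a = 117/9 = 13; t_c = 0
T = 2·13 = 26

t_a=13 t_c=0 v_peak=117 T=26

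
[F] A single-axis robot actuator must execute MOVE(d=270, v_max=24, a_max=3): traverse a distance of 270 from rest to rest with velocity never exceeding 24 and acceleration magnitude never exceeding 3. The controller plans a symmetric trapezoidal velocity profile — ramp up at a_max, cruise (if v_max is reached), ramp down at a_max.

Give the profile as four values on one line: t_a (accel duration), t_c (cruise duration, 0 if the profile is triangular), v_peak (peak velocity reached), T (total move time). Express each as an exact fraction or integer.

t_a=8 t_c=13/4 v_peak=24 T=77/4

(v_max)²/a_max = 24²/3 = 192
270 ≥ 192 so v_max reached
t_a = 24/3 = 8; v_peak = 24
d_cruise = 270 − 192 = 78; t_c = 78/24 = 13/4
T = 2·8 + 13/4 = 77/4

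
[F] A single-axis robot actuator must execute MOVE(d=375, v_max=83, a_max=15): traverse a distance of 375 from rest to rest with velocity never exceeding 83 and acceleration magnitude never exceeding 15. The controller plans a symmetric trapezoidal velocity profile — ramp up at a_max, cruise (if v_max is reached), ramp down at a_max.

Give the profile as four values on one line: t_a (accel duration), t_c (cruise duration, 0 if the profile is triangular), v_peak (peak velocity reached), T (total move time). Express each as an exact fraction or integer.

vₘ²/aₘ = 83²/15 = 6889/15
375 < 6889/15 so t_c = 0
v_peak = √(375·15) = √5625 = 75
t_a = 75/15 = 5; t_c = 0
T = 2·5 = 10

t_a=5 t_c=0 v_peak=75 T=10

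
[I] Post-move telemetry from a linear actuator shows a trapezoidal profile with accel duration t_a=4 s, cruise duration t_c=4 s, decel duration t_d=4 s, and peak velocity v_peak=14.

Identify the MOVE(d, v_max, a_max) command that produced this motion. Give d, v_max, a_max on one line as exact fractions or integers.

d=112 v_max=14 a_max=7/2

a_max = 14/4 = 7/2
d_a = ½·14·4 = 28; d_c = 14·4 = 56
d = 2·28 + 56 = 112
t_c = 4 > 0 ⇒ limit active, v_max = 14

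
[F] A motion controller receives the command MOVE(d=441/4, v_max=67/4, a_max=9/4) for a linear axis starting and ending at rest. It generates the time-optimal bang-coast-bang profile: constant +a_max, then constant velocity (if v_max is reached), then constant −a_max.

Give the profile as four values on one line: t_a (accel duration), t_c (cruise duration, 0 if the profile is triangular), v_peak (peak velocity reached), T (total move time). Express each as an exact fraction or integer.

t_a=7 t_c=0 v_peak=63/4 T=14

(v_max)²/a_max = (67/4)²/(9/4) = 4489/36
441/4 < 4489/36 so t_c = 0
v_peak = √(441/4·9/4) = √(3969/16) = 63/4
t_a = (63/4)/(9/4) = 7; t_c = 0
T = 2·7 = 14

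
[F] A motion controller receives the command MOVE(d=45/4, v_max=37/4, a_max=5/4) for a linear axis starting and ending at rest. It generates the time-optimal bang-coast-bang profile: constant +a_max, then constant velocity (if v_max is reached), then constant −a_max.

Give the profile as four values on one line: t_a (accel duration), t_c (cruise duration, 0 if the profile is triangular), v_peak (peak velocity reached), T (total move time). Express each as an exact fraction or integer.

vₘ²/aₘ = (37/4)²/(5/4) = 1369/20
45/4 < 1369/20 ⇒ no cruise
v_peak = √(45/4·5/4) = √(225/16) = 15/4
t_a = (15/4)/(5/4) = 3; t_c = 0
T = 2·3 = 6

t_a=3 t_c=0 v_peak=15/4 T=6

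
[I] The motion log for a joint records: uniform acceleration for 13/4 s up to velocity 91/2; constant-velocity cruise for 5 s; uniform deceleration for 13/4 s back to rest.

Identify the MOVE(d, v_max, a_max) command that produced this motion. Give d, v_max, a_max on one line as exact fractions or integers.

a_max = (91/2)/(13/4) = 14
d_a = ½·91/2·13/4 = 1183/16; d_c = 91/2·5 = 455/2
d = 2·1183/16 + 455/2 = 3003/8
t_c = 5 > 0 ⇒ limit active, v_max = 91/2

d=3003/8 v_max=91/2 a_max=14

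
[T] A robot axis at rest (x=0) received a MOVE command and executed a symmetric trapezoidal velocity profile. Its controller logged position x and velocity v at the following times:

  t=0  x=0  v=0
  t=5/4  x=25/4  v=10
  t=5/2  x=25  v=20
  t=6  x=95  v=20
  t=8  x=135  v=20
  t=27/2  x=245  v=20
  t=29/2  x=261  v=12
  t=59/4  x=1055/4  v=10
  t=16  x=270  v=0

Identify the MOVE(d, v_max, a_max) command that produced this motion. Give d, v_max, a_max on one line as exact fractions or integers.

d=270 v_max=20 a_max=8

final state: t=16, x=270, v=0 → d = 270
a_max = (10−0)/(5/4−0) = 8
max v = 20 over t∈[5/2,27/2] → v_max = 20
check: 20·(5/2+11) = 270 ✓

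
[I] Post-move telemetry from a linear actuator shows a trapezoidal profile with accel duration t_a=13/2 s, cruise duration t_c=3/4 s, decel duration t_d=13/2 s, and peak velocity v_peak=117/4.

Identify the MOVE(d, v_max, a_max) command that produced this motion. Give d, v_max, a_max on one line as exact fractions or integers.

d=3393/16 v_max=117/4 a_max=9/2

a_max = (117/4)/(13/2) = 9/2
d_a = ½·117/4·13/2 = 1521/16; d_c = 117/4·3/4 = 351/16
d = 2·1521/16 + 351/16 = 3393/16
t_c = 3/4 > 0 → v_max = v_peak = 117/4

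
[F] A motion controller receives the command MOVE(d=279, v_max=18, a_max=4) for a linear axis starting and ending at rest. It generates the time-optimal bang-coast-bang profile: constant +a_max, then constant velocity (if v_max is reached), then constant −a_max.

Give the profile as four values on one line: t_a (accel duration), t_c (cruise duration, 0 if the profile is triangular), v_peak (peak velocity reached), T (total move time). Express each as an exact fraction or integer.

vₘ²/aₘ = 18²/4 = 81
279 ≥ 81 ⇒ cruise phase
t_a = 18/4 = 9/2; v_peak = 18
d_cruise = 279 − 81 = 198; t_c = 198/18 = 11
T = 2·9/2 + 11 = 20

t_a=9/2 t_c=11 v_peak=18 T=20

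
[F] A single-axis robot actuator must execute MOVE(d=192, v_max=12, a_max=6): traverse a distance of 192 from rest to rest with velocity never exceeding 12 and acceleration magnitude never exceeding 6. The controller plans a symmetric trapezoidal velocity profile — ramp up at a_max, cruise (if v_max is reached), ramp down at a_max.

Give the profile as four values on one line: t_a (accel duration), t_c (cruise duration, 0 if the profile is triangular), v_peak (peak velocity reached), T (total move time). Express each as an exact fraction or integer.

t_a=2 t_c=14 v_peak=12 T=18

(v_max)²/a_max = 12²/6 = 24
192 ≥ 24 so v_max reached
t_a = 12/6 = 2; v_peak = 12
d_cruise = 192 − 24 = 168; t_c = 168/12 = 14
T = 2·2 + 14 = 18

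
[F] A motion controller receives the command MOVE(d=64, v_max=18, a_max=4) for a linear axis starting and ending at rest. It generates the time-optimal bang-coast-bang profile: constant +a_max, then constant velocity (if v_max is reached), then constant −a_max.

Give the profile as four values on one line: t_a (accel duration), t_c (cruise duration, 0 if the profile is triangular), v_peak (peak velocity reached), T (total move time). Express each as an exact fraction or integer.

t_a=4 t_c=0 v_peak=16 T=8

vₘ²/aₘ = 18²/4 = 81
64 < 81 → triangular
v_peak = √(64·4) = √256 = 16
t_a = 16/4 = 4; t_c = 0
T = 2·4 = 8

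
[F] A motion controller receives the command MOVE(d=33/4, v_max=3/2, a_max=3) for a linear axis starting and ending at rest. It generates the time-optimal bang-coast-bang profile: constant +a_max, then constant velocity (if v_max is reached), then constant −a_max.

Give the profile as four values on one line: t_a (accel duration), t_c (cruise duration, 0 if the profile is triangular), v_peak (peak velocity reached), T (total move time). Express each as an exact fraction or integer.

t_a=1/2 t_c=5 v_peak=3/2 T=6

vₘ²/aₘ = (3/2)²/3 = 3/4
33/4 ≥ 3/4 ⇒ cruise phase
t_a = (3/2)/3 = 1/2; v_peak = 3/2
d_cruise = 33/4 − 3/4 = 15/2; t_c = (15/2)/(3/2) = 5
T = 2·1/2 + 5 = 6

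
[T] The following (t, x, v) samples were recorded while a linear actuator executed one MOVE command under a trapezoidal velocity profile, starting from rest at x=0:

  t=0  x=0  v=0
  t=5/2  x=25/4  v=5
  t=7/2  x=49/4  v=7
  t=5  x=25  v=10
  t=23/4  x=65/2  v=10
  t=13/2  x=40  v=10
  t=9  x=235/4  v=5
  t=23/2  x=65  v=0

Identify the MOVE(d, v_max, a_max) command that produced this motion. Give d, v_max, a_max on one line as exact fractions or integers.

final state: t=23/2, x=65, v=0 → d = 65
a_max = (5−0)/(5/2−0) = 2
max v = 10 over t∈[5,13/2] → v_max = 10
check: 10·(5+3/2) = 65 ✓

d=65 v_max=10 a_max=2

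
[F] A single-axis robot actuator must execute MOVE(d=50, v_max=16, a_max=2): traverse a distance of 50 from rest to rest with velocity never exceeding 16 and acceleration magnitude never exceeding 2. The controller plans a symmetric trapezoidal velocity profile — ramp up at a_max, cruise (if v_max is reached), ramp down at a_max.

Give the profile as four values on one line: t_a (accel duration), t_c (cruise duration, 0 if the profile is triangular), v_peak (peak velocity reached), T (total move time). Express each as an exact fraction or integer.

(v_max)²/a_max = 16²/2 = 128
50 < 128 → triangular
v_peak = √(50·2) = √100 = 10
t_a = 10/2 = 5; t_c = 0
T = 2·5 = 10

t_a=5 t_c=0 v_peak=10 T=10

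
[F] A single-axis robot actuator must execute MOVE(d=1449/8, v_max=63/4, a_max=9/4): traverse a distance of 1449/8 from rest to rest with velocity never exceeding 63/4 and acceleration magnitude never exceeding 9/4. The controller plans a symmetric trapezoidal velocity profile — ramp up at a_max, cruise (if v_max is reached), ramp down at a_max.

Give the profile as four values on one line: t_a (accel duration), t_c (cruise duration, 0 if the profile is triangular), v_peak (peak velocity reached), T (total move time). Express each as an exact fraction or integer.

t_a=7 t_c=9/2 v_peak=63/4 T=37/2

(v_max)²/a_max = (63/4)²/(9/4) = 441/4
1449/8 ≥ 441/4 so v_max reached
t_a = (63/4)/(9/4) = 7; v_peak = 63/4
d_cruise = 1449/8 − 441/4 = 567/8; t_c = (567/8)/(63/4) = 9/2
T = 2·7 + 9/2 = 37/2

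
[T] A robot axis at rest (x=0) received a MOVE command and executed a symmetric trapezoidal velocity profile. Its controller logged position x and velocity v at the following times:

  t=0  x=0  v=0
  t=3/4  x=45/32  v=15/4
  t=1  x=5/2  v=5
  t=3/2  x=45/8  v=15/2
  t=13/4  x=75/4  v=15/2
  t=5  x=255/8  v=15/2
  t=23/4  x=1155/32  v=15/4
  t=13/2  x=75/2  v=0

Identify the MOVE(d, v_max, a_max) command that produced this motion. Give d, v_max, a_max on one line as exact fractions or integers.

final state: t=13/2, x=75/2, v=0 → d = 75/2
a_max = (15/4−0)/(3/4−0) = 5
max v = 15/2 over t∈[3/2,5] → v_max = 15/2
check: 15/2·(3/2+7/2) = 75/2 ✓

d=75/2 v_max=15/2 a_max=5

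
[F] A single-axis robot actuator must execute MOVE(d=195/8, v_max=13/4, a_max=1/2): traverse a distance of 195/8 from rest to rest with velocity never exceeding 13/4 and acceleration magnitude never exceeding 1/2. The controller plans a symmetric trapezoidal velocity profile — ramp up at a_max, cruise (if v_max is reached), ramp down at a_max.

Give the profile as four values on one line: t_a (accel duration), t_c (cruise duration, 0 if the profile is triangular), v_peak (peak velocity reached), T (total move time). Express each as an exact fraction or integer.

t_a=13/2 t_c=1 v_peak=13/4 T=14

v_max²/a_max = (13/4)²/(1/2) = 169/8
195/8 ≥ 169/8 ⇒ cruise phase
t_a = (13/4)/(1/2) = 13/2; v_peak = 13/4
d_cruise = 195/8 − 169/8 = 13/4; t_c = (13/4)/(13/4) = 1
T = 2·13/2 + 1 = 14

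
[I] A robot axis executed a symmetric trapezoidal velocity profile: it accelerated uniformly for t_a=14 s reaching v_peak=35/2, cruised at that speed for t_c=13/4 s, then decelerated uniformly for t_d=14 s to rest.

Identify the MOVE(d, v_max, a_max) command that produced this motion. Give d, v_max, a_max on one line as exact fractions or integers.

a_max = (35/2)/14 = 5/4
d_a = ½·35/2·14 = 245/2; d_c = 35/2·13/4 = 455/8
d = 2·245/2 + 455/8 = 2415/8
t_c = 13/4 > 0 ⇒ limit active, v_max = 35/2

d=2415/8 v_max=35/2 a_max=5/4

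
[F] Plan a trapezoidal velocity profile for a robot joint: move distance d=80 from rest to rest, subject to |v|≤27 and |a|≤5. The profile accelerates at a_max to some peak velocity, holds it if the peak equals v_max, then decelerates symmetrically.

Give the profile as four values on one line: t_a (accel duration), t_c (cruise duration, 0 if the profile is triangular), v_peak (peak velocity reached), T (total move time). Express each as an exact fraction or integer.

(v_max)²/a_max = 27²/5 = 729/5
80 < 729/5 so t_c = 0
v_peak = √(80·5) = √400 = 20
t_a = 20/5 = 4; t_c = 0
T = 2·4 = 8

t_a=4 t_c=0 v_peak=20 T=8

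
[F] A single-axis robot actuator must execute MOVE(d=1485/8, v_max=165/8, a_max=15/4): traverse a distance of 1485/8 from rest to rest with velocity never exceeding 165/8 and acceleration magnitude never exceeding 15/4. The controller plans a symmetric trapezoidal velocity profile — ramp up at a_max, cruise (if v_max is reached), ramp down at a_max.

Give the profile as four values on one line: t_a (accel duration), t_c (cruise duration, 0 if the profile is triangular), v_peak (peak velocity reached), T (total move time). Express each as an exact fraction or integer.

v_max²/a_max = (165/8)²/(15/4) = 1815/16
1485/8 ≥ 1815/16 ⇒ cruise phase
t_a = (165/8)/(15/4) = 11/2; v_peak = 165/8
d_cruise = 1485/8 − 1815/16 = 1155/16; t_c = (1155/16)/(165/8) = 7/2
T = 2·11/2 + 7/2 = 29/2

t_a=11/2 t_c=7/2 v_peak=165/8 T=29/2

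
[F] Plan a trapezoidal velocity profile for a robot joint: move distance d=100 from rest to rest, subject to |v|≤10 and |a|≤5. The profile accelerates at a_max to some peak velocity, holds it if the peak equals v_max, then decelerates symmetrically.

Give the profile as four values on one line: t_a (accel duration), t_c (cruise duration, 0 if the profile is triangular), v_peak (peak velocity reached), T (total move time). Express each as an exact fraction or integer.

t_a=2 t_c=8 v_peak=10 T=12

(v_max)²/a_max = 10²/5 = 20
100 ≥ 20 so v_max reached
t_a = 10/5 = 2; v_peak = 10
d_cruise = 100 − 20 = 80; t_c = 80/10 = 8
T = 2·2 + 8 = 12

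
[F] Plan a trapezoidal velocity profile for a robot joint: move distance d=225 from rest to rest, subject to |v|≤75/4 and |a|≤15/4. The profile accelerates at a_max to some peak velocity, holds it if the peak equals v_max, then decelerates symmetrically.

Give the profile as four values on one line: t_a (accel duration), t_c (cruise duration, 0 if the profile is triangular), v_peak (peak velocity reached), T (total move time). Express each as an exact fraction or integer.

(v_max)²/a_max = (75/4)²/(15/4) = 375/4
225 ≥ 375/4 ⇒ cruise phase
t_a = (75/4)/(15/4) = 5; v_peak = 75/4
d_cruise = 225 − 375/4 = 525/4; t_c = (525/4)/(75/4) = 7
T = 2·5 + 7 = 17

t_a=5 t_c=7 v_peak=75/4 T=17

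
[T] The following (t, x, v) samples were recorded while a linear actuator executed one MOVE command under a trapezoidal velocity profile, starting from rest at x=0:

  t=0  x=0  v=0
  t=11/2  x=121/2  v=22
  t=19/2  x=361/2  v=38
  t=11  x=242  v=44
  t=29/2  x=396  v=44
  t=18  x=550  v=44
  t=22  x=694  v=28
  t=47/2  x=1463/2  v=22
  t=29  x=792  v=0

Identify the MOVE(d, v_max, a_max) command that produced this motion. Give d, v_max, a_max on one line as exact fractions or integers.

d=792 v_max=44 a_max=4

final state: t=29, x=792, v=0 → d = 792
a_max = (22−0)/(11/2−0) = 4
max v = 44 over t∈[11,18] → v_max = 44
check: 44·(11+7) = 792 ✓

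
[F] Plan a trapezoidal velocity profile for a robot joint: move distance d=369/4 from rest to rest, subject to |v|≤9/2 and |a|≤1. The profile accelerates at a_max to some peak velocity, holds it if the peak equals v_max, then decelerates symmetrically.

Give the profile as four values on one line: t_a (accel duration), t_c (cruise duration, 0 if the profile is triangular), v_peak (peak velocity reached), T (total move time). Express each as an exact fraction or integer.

(v_max)²/a_max = (9/2)²/1 = 81/4
369/4 ≥ 81/4 → trapezoidal
t_a = (9/2)/1 = 9/2; v_peak = 9/2
d_cruise = 369/4 − 81/4 = 72; t_c = 72/(9/2) = 16
T = 2·9/2 + 16 = 25

t_a=9/2 t_c=16 v_peak=9/2 T=25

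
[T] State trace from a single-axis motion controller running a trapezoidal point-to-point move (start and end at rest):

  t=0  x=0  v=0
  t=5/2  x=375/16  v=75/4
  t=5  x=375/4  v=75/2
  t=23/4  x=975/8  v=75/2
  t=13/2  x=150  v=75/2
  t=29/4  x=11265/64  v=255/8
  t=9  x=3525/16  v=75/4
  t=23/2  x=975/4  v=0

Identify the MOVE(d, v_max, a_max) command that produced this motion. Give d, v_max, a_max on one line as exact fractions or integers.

d=975/4 v_max=75/2 a_max=15/2

final state: t=23/2, x=975/4, v=0 → d = 975/4
a_max = (75/4−0)/(5/2−0) = 15/2
max v = 75/2 over t∈[5,13/2] → v_max = 75/2
check: 75/2·(5+3/2) = 975/4 ✓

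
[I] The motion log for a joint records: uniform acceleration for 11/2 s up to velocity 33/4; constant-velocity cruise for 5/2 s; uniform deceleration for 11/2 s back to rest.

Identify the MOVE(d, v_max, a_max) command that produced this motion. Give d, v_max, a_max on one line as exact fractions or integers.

a_max = (33/4)/(11/2) = 3/2
d_a = ½·33/4·11/2 = 363/16; d_c = 33/4·5/2 = 165/8
d = 2·363/16 + 165/8 = 66
t_c = 5/2 > 0 so v_max = 33/4

d=66 v_max=33/4 a_max=3/2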